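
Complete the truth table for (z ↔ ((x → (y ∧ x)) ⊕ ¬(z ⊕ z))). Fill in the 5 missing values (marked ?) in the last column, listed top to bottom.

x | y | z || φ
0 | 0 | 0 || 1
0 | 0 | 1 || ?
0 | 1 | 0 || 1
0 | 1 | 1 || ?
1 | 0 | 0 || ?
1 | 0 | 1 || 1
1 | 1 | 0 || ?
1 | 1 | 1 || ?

Row x=0, y=0, z=1: ((x → (y ∧ x)) ⊕ ¬(z ⊕ z)) = 0, so the formula = 0.
Row x=0, y=1, z=1: ((x → (y ∧ x)) ⊕ ¬(z ⊕ z)) = 0, so the formula = 0.
Row x=1, y=0, z=0: ((x → (y ∧ x)) ⊕ ¬(z ⊕ z)) = 1, so the formula = 0.
Row x=1, y=1, z=0: ((x → (y ∧ x)) ⊕ ¬(z ⊕ z)) = 0, so the formula = 1.
Row x=1, y=1, z=1: ((x → (y ∧ x)) ⊕ ¬(z ⊕ z)) = 0, so the formula = 0.

0, 0, 0, 1, 0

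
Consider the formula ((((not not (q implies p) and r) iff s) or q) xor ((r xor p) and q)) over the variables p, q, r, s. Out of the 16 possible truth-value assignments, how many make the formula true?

p | q | r | s || φ
T | T | T | T || T
T | T | T | F || T
T | T | F | T || F
T | T | F | F || F
T | F | T | T || T
T | F | T | F || F
T | F | F | T || F
T | F | F | F || T
F | T | T | T || F
F | T | T | F || F
F | T | F | T || T
F | T | F | F || T
F | F | T | T || T
F | F | T | F || F
F | F | F | T || F
F | F | F | F || T
The formula is true on 8 of the 16 rows.

8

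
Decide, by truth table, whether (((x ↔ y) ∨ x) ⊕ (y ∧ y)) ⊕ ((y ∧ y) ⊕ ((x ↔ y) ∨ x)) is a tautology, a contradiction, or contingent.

  x   |   y   |   φ  
----- | ----- | -----
 True |  True | False
 True | False | False
False |  True | False
False | False | False
Every row is False, so the formula is a contradiction.

contradiction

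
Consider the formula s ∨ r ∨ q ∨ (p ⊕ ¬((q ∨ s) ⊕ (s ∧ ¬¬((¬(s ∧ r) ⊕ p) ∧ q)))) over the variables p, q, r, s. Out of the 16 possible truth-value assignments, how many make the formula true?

15

p | q | r | s || φ
F | F | F | F || T
F | F | F | T || T
F | F | T | F || T
F | F | T | T || T
F | T | F | F || T
F | T | F | T || T
F | T | T | F || T
F | T | T | T || T
T | F | F | F || F
T | F | F | T || T
T | F | T | F || T
T | F | T | T || T
T | T | F | F || T
T | T | F | T || T
T | T | T | F || T
T | T | T | T || T
The formula is true on 15 of the 16 rows.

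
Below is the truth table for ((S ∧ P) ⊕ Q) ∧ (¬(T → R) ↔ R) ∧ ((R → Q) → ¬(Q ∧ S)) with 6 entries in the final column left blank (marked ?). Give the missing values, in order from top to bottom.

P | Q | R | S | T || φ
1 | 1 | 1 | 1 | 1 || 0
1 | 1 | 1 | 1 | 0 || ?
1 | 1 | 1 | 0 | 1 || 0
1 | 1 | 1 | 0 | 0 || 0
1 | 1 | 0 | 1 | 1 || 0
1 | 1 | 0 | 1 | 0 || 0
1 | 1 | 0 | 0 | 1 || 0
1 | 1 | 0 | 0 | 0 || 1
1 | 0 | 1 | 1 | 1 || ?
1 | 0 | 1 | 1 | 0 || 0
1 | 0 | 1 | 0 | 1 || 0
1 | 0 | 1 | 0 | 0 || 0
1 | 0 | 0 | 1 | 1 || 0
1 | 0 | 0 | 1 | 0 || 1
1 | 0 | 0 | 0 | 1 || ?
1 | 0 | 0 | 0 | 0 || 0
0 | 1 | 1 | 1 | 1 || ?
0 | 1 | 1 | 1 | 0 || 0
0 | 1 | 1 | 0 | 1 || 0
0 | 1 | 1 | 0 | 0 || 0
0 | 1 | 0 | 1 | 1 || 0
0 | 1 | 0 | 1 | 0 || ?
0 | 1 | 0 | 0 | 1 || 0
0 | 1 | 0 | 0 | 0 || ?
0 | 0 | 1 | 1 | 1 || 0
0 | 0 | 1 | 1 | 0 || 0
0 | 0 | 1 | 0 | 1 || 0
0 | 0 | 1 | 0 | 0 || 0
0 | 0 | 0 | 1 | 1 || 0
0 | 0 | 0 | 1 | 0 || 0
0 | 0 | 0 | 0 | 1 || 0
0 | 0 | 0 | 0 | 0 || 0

Row P=1, Q=1, R=1, S=1, T=0: ((S ∧ P) ⊕ Q) = 0, (¬(T → R) ↔ R) = 0, ((R → Q) → ¬(Q ∧ S)) = 0, so the formula = 0.
Row P=1, Q=0, R=1, S=1, T=1: ((S ∧ P) ⊕ Q) = 1, (¬(T → R) ↔ R) = 0, ((R → Q) → ¬(Q ∧ S)) = 1, so the formula = 0.
Row P=1, Q=0, R=0, S=0, T=1: ((S ∧ P) ⊕ Q) = 0, (¬(T → R) ↔ R) = 0, ((R → Q) → ¬(Q ∧ S)) = 1, so the formula = 0.
Row P=0, Q=1, R=1, S=1, T=1: ((S ∧ P) ⊕ Q) = 1, (¬(T → R) ↔ R) = 0, ((R → Q) → ¬(Q ∧ S)) = 0, so the formula = 0.
Row P=0, Q=1, R=0, S=1, T=0: ((S ∧ P) ⊕ Q) = 1, (¬(T → R) ↔ R) = 1, ((R → Q) → ¬(Q ∧ S)) = 0, so the formula = 0.
Row P=0, Q=1, R=0, S=0, T=0: ((S ∧ P) ⊕ Q) = 1, (¬(T → R) ↔ R) = 1, ((R → Q) → ¬(Q ∧ S)) = 1, so the formula = 1.

0, 0, 0, 0, 0, 1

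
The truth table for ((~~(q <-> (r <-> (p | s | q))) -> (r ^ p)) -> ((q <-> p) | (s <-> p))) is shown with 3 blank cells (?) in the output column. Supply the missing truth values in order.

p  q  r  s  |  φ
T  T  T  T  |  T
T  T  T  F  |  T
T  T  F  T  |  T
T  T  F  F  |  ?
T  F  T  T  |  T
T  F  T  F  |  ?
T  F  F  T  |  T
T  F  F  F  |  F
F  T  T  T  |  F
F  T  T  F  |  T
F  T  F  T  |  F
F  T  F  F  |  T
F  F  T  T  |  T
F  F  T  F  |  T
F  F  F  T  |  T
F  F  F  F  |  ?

T, F, T

Row p=T, q=T, r=F, s=F: (~~(q <-> (r <-> (p | s | q))) -> (r ^ p)) = T, ((q <-> p) | (s <-> p)) = T, so the formula = T.
Row p=T, q=F, r=T, s=F: (~~(q <-> (r <-> (p | s | q))) -> (r ^ p)) = T, ((q <-> p) | (s <-> p)) = F, so the formula = F.
Row p=F, q=F, r=F, s=F: (~~(q <-> (r <-> (p | s | q))) -> (r ^ p)) = T, ((q <-> p) | (s <-> p)) = T, so the formula = T.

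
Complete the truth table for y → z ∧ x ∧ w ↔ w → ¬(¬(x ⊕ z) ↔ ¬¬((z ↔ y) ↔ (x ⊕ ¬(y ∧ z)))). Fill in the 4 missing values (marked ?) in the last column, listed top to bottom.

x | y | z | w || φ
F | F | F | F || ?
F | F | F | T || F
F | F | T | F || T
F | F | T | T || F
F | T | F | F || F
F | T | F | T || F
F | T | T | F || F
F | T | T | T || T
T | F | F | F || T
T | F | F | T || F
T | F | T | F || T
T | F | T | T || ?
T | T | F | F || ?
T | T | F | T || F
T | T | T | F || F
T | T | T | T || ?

Row x=F, y=F, z=F, w=F: (y → z ∧ x ∧ w) = T, (w → ¬(¬(x ⊕ z) ↔ ¬¬((z ↔ y) ↔ (x ⊕ ¬(y ∧ z))))) = T, so the formula = T.
Row x=T, y=F, z=T, w=T: (y → z ∧ x ∧ w) = T, (w → ¬(¬(x ⊕ z) ↔ ¬¬((z ↔ y) ↔ (x ⊕ ¬(y ∧ z))))) = F, so the formula = F.
Row x=T, y=T, z=F, w=F: (y → z ∧ x ∧ w) = F, (w → ¬(¬(x ⊕ z) ↔ ¬¬((z ↔ y) ↔ (x ⊕ ¬(y ∧ z))))) = T, so the formula = F.
Row x=T, y=T, z=T, w=T: (y → z ∧ x ∧ w) = T, (w → ¬(¬(x ⊕ z) ↔ ¬¬((z ↔ y) ↔ (x ⊕ ¬(y ∧ z))))) = F, so the formula = F.

T, F, F, F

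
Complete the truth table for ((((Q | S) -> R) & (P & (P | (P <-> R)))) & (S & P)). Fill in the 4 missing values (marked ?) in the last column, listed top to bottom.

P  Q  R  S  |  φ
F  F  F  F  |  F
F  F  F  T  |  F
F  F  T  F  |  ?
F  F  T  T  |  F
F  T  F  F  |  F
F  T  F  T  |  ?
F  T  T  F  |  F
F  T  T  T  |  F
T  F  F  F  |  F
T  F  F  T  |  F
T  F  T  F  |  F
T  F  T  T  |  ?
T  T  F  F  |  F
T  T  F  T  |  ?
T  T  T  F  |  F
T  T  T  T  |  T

Row P=F, Q=F, R=T, S=F: (((Q | S) -> R) & (P & (P | (P <-> R)))) = F, (S & P) = F, so the formula = F.
Row P=F, Q=T, R=F, S=T: (((Q | S) -> R) & (P & (P | (P <-> R)))) = F, (S & P) = F, so the formula = F.
Row P=T, Q=F, R=T, S=T: (((Q | S) -> R) & (P & (P | (P <-> R)))) = T, (S & P) = T, so the formula = T.
Row P=T, Q=T, R=F, S=T: (((Q | S) -> R) & (P & (P | (P <-> R)))) = F, (S & P) = T, so the formula = F.

F, F, T, F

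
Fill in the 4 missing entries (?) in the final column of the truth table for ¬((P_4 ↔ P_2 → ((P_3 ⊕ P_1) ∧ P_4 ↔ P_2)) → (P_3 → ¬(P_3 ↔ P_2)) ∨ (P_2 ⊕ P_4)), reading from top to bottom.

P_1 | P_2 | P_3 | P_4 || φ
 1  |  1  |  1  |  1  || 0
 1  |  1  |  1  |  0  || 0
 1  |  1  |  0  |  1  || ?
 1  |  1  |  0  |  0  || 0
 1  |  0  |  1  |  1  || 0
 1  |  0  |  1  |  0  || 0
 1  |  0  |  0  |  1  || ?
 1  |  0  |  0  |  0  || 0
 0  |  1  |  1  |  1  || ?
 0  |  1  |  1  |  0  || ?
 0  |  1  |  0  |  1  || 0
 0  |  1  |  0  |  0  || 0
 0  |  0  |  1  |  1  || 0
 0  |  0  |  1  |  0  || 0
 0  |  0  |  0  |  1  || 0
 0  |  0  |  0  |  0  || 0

Row P_1=1, P_2=1, P_3=0, P_4=1: (P_4 ↔ P_2 → ((P_3 ⊕ P_1) ∧ P_4 ↔ P_2)) = 1, ((P_3 → ¬(P_3 ↔ P_2)) ∨ (P_2 ⊕ P_4)) = 1, ((P_4 ↔ P_2 → ((P_3 ⊕ P_1) ∧ P_4 ↔ P_2)) → (P_3 → ¬(P_3 ↔ P_2)) ∨ (P_2 ⊕ P_4)) = 1, so the formula = 0.
Row P_1=1, P_2=0, P_3=0, P_4=1: (P_4 ↔ P_2 → ((P_3 ⊕ P_1) ∧ P_4 ↔ P_2)) = 1, ((P_3 → ¬(P_3 ↔ P_2)) ∨ (P_2 ⊕ P_4)) = 1, ((P_4 ↔ P_2 → ((P_3 ⊕ P_1) ∧ P_4 ↔ P_2)) → (P_3 → ¬(P_3 ↔ P_2)) ∨ (P_2 ⊕ P_4)) = 1, so the formula = 0.
Row P_1=0, P_2=1, P_3=1, P_4=1: (P_4 ↔ P_2 → ((P_3 ⊕ P_1) ∧ P_4 ↔ P_2)) = 1, ((P_3 → ¬(P_3 ↔ P_2)) ∨ (P_2 ⊕ P_4)) = 0, ((P_4 ↔ P_2 → ((P_3 ⊕ P_1) ∧ P_4 ↔ P_2)) → (P_3 → ¬(P_3 ↔ P_2)) ∨ (P_2 ⊕ P_4)) = 0, so the formula = 1.
Row P_1=0, P_2=1, P_3=1, P_4=0: (P_4 ↔ P_2 → ((P_3 ⊕ P_1) ∧ P_4 ↔ P_2)) = 1, ((P_3 → ¬(P_3 ↔ P_2)) ∨ (P_2 ⊕ P_4)) = 1, ((P_4 ↔ P_2 → ((P_3 ⊕ P_1) ∧ P_4 ↔ P_2)) → (P_3 → ¬(P_3 ↔ P_2)) ∨ (P_2 ⊕ P_4)) = 1, so the formula = 0.

0, 0, 1, 0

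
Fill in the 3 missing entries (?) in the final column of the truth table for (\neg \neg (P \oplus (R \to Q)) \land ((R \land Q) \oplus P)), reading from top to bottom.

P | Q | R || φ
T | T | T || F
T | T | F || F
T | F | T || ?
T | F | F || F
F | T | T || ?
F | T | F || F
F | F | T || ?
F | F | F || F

Row P=T, Q=F, R=T: \neg \neg (P \oplus (R \to Q)) = T, ((R \land Q) \oplus P) = T, so the formula = T.
Row P=F, Q=T, R=T: \neg \neg (P \oplus (R \to Q)) = T, ((R \land Q) \oplus P) = T, so the formula = T.
Row P=F, Q=F, R=T: \neg \neg (P \oplus (R \to Q)) = F, ((R \land Q) \oplus P) = F, so the formula = F.

T, T, F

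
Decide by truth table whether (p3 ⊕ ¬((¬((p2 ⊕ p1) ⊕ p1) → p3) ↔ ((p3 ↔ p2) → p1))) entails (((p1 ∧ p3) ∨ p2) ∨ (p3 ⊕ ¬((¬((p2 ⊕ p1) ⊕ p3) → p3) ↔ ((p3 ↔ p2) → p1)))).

no

p1 | p2 | p3 || φ | ψ
T  | T  | T  || T | T
T  | T  | F  || F | T
T  | F  | T  || T | T
T  | F  | F  || T | F
F  | T  | T  || F | T
F  | T  | F  || F | T
F  | F  | T  || T | T
F  | F  | F  || F | F
At p1=T, p2=F, p3=F we have φ true but ψ false, so φ does not entail ψ.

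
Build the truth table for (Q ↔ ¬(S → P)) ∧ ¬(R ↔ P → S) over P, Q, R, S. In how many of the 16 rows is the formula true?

4

P  Q  R  S  |  (S → P)  ¬(S → P)  (Q ↔ ¬(S → P))  (P → S)  (R ↔ (P → S))  ¬(R ↔ (P → S))  ((Q ↔ ¬(S → P)) ∧ ¬(R ↔ (P → S)))
F  F  F  F  |     T        F            T            T           F              T                         T                
F  F  F  T  |     F        T            F            T           F              T                         F                
F  F  T  F  |     T        F            T            T           T              F                         F                
F  F  T  T  |     F        T            F            T           T              F                         F                
F  T  F  F  |     T        F            F            T           F              T                         F                
F  T  F  T  |     F        T            T            T           F              T                         T                
F  T  T  F  |     T        F            F            T           T              F                         F                
F  T  T  T  |     F        T            T            T           T              F                         F                
T  F  F  F  |     T        F            T            F           T              F                         F                
T  F  F  T  |     T        F            T            T           F              T                         T                
T  F  T  F  |     T        F            T            F           F              T                         T                
T  F  T  T  |     T        F            T            T           T              F                         F                
T  T  F  F  |     T        F            F            F           T              F                         F                
T  T  F  T  |     T        F            F            T           F              T                         F                
T  T  T  F  |     T        F            F            F           F              T                         F                
T  T  T  T  |     T        F            F            T           T              F                         F                
The formula is true on 4 of the 16 rows.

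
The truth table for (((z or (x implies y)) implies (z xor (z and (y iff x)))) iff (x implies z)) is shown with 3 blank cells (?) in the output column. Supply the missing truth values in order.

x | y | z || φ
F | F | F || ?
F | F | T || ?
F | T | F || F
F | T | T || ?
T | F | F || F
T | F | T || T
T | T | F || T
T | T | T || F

F, F, T

Row x=F, y=F, z=F: ((z or (x implies y)) implies (z xor (z and (y iff x)))) = F, (x implies z) = T, so the formula = F.
Row x=F, y=F, z=T: ((z or (x implies y)) implies (z xor (z and (y iff x)))) = F, (x implies z) = T, so the formula = F.
Row x=F, y=T, z=T: ((z or (x implies y)) implies (z xor (z and (y iff x)))) = T, (x implies z) = T, so the formula = T.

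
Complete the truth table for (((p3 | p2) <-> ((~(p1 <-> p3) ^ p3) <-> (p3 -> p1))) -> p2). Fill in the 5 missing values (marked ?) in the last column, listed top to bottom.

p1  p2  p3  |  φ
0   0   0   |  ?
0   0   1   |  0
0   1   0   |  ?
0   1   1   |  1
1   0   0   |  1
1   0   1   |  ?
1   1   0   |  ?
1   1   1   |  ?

Row p1=0, p2=0, p3=0: ((p3 | p2) <-> ((~(p1 <-> p3) ^ p3) <-> (p3 -> p1))) = 1, so the formula = 0.
Row p1=0, p2=1, p3=0: ((p3 | p2) <-> ((~(p1 <-> p3) ^ p3) <-> (p3 -> p1))) = 0, so the formula = 1.
Row p1=1, p2=0, p3=1: ((p3 | p2) <-> ((~(p1 <-> p3) ^ p3) <-> (p3 -> p1))) = 1, so the formula = 0.
Row p1=1, p2=1, p3=0: ((p3 | p2) <-> ((~(p1 <-> p3) ^ p3) <-> (p3 -> p1))) = 1, so the formula = 1.
Row p1=1, p2=1, p3=1: ((p3 | p2) <-> ((~(p1 <-> p3) ^ p3) <-> (p3 -> p1))) = 1, so the formula = 1.

0, 1, 0, 1, 1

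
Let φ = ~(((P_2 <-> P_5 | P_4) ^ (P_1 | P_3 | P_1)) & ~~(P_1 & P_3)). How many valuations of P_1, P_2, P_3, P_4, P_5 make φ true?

P_1  P_2  P_3  P_4  P_5  |  φ
 T    T    T    T    T   |  T
 T    T    T    T    F   |  T
 T    T    T    F    T   |  T
 T    T    T    F    F   |  F
 T    T    F    T    T   |  T
 T    T    F    T    F   |  T
 T    T    F    F    T   |  T
 T    T    F    F    F   |  T
 T    F    T    T    T   |  F
 T    F    T    T    F   |  F
 T    F    T    F    T   |  F
 T    F    T    F    F   |  T
 T    F    F    T    T   |  T
 T    F    F    T    F   |  T
 T    F    F    F    T   |  T
 T    F    F    F    F   |  T
 F    T    T    T    T   |  T
 F    T    T    T    F   |  T
 F    T    T    F    T   |  T
 F    T    T    F    F   |  T
 F    T    F    T    T   |  T
 F    T    F    T    F   |  T
 F    T    F    F    T   |  T
 F    T    F    F    F   |  T
 F    F    T    T    T   |  T
 F    F    T    T    F   |  T
 F    F    T    F    T   |  T
 F    F    T    F    F   |  T
 F    F    F    T    T   |  T
 F    F    F    T    F   |  T
 F    F    F    F    T   |  T
 F    F    F    F    F   |  T
The formula is true on 28 of the 32 rows.

28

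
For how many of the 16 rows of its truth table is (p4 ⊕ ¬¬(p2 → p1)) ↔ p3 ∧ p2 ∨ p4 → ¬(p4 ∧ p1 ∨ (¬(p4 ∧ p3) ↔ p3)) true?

  p1     p2     p3     p4   |  (p2 → p1)  ¬(p2 → p1)  ¬¬(p2 → p1)  (p4 ⊕ ¬¬(p2 → p1))  (p3 ∧ p2)  ((p3 ∧ p2) ∨ p4)  (p4 ∧ p1)  (p4 ∧ p3)  ¬(p4 ∧ p3)  (¬(p4 ∧ p3) ↔ p3)    φ  
False  False  False  False  |     True      False         True            True           False         False          False      False       True           False         True
False  False  False   True  |     True      False         True           False           False          True          False      False       True           False        False
False  False   True  False  |     True      False         True            True           False         False          False      False       True            True         True
False  False   True   True  |     True      False         True           False           False          True          False       True      False           False        False
False   True  False  False  |    False       True        False           False           False         False          False      False       True           False        False
False   True  False   True  |    False       True        False            True           False          True          False      False       True           False         True
False   True   True  False  |    False       True        False           False            True          True          False      False       True            True         True
False   True   True   True  |    False       True        False            True            True          True          False       True      False           False         True
 True  False  False  False  |     True      False         True            True           False         False          False      False       True           False         True
 True  False  False   True  |     True      False         True           False           False          True           True      False       True           False         True
 True  False   True  False  |     True      False         True            True           False         False          False      False       True            True         True
 True  False   True   True  |     True      False         True           False           False          True           True       True      False           False         True
 True   True  False  False  |     True      False         True            True           False         False          False      False       True           False         True
 True   True  False   True  |     True      False         True           False           False          True           True      False       True           False         True
 True   True   True  False  |     True      False         True            True            True          True          False      False       True            True        False
 True   True   True   True  |     True      False         True           False            True          True           True       True      False           False         True
The formula is true on 12 of the 16 rows.

12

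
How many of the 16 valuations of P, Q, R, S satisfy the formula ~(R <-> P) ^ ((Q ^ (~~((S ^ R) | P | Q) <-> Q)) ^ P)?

8

  P   |   Q   |   R   |   S   ||   φ  
False | False | False | False ||  True
False | False | False |  True || False
False | False |  True | False ||  True
False | False |  True |  True || False
False |  True | False | False || False
False |  True | False |  True || False
False |  True |  True | False ||  True
False |  True |  True |  True ||  True
 True | False | False | False || False
 True | False | False |  True || False
 True | False |  True | False ||  True
 True | False |  True |  True ||  True
 True |  True | False | False || False
 True |  True | False |  True || False
 True |  True |  True | False ||  True
 True |  True |  True |  True ||  True
The formula is true on 8 of the 16 rows.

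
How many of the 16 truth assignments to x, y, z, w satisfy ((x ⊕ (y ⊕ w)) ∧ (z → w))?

6

x  y  z  w  |  ((x ⊕ (y ⊕ w)) ∧ (z → w))
1  1  1  1  |              1            
1  1  1  0  |              0            
1  1  0  1  |              1            
1  1  0  0  |              0            
1  0  1  1  |              0            
1  0  1  0  |              0            
1  0  0  1  |              0            
1  0  0  0  |              1            
0  1  1  1  |              0            
0  1  1  0  |              0            
0  1  0  1  |              0            
0  1  0  0  |              1            
0  0  1  1  |              1            
0  0  1  0  |              0            
0  0  0  1  |              1            
0  0  0  0  |              0            
The formula is true on 6 of the 16 rows.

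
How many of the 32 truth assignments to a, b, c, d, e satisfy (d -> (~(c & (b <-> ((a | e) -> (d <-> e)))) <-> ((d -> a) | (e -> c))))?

a | b | c | d | e || φ
1 | 1 | 1 | 1 | 1 || 0
1 | 1 | 1 | 1 | 0 || 1
1 | 1 | 1 | 0 | 1 || 1
1 | 1 | 1 | 0 | 0 || 1
1 | 1 | 0 | 1 | 1 || 1
1 | 1 | 0 | 1 | 0 || 1
1 | 1 | 0 | 0 | 1 || 1
1 | 1 | 0 | 0 | 0 || 1
1 | 0 | 1 | 1 | 1 || 1
1 | 0 | 1 | 1 | 0 || 0
1 | 0 | 1 | 0 | 1 || 1
1 | 0 | 1 | 0 | 0 || 1
1 | 0 | 0 | 1 | 1 || 1
1 | 0 | 0 | 1 | 0 || 1
1 | 0 | 0 | 0 | 1 || 1
1 | 0 | 0 | 0 | 0 || 1
0 | 1 | 1 | 1 | 1 || 0
0 | 1 | 1 | 1 | 0 || 0
0 | 1 | 1 | 0 | 1 || 1
0 | 1 | 1 | 0 | 0 || 1
0 | 1 | 0 | 1 | 1 || 0
0 | 1 | 0 | 1 | 0 || 1
0 | 1 | 0 | 0 | 1 || 1
0 | 1 | 0 | 0 | 0 || 1
0 | 0 | 1 | 1 | 1 || 1
0 | 0 | 1 | 1 | 0 || 1
0 | 0 | 1 | 0 | 1 || 1
0 | 0 | 1 | 0 | 0 || 1
0 | 0 | 0 | 1 | 1 || 0
0 | 0 | 0 | 1 | 0 || 1
0 | 0 | 0 | 0 | 1 || 1
0 | 0 | 0 | 0 | 0 || 1
The formula is true on 26 of the 32 rows.

26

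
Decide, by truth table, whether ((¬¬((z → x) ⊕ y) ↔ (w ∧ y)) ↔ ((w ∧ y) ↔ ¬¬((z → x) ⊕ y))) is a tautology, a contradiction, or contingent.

x | y | z | w | φ
- | - | - | - | -
1 | 1 | 1 | 1 | 1
1 | 1 | 1 | 0 | 1
1 | 1 | 0 | 1 | 1
1 | 1 | 0 | 0 | 1
1 | 0 | 1 | 1 | 1
1 | 0 | 1 | 0 | 1
1 | 0 | 0 | 1 | 1
1 | 0 | 0 | 0 | 1
0 | 1 | 1 | 1 | 1
0 | 1 | 1 | 0 | 1
0 | 1 | 0 | 1 | 1
0 | 1 | 0 | 0 | 1
0 | 0 | 1 | 1 | 1
0 | 0 | 1 | 0 | 1
0 | 0 | 0 | 1 | 1
0 | 0 | 0 | 0 | 1
Every row is 1, so the formula is a tautology.

tautology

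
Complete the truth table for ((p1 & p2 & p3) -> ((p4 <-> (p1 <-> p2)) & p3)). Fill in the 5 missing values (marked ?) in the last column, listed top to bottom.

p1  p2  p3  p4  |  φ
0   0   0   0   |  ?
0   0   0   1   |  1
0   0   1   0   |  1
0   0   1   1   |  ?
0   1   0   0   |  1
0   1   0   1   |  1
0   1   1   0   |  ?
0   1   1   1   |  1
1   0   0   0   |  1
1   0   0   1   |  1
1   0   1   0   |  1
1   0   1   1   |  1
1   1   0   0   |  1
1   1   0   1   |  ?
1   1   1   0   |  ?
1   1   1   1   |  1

Row p1=0, p2=0, p3=0, p4=0: (p1 & p2 & p3) = 0, ((p4 <-> (p1 <-> p2)) & p3) = 0, so the formula = 1.
Row p1=0, p2=0, p3=1, p4=1: (p1 & p2 & p3) = 0, ((p4 <-> (p1 <-> p2)) & p3) = 1, so the formula = 1.
Row p1=0, p2=1, p3=1, p4=0: (p1 & p2 & p3) = 0, ((p4 <-> (p1 <-> p2)) & p3) = 1, so the formula = 1.
Row p1=1, p2=1, p3=0, p4=1: (p1 & p2 & p3) = 0, ((p4 <-> (p1 <-> p2)) & p3) = 0, so the formula = 1.
Row p1=1, p2=1, p3=1, p4=0: (p1 & p2 & p3) = 1, ((p4 <-> (p1 <-> p2)) & p3) = 0, so the formula = 0.

1, 1, 1, 1, 0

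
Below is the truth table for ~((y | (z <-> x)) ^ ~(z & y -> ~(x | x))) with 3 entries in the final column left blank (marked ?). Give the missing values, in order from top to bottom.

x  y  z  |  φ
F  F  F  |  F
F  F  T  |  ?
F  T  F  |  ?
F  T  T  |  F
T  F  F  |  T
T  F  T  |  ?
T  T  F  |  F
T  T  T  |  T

Row x=F, y=F, z=T: (y | (z <-> x)) = F, ~(z & y -> ~(x | x)) = F, ((y | (z <-> x)) ^ ~(z & y -> ~(x | x))) = F, so the formula = T.
Row x=F, y=T, z=F: (y | (z <-> x)) = T, ~(z & y -> ~(x | x)) = F, ((y | (z <-> x)) ^ ~(z & y -> ~(x | x))) = T, so the formula = F.
Row x=T, y=F, z=T: (y | (z <-> x)) = T, ~(z & y -> ~(x | x)) = F, ((y | (z <-> x)) ^ ~(z & y -> ~(x | x))) = T, so the formula = F.

T, F, F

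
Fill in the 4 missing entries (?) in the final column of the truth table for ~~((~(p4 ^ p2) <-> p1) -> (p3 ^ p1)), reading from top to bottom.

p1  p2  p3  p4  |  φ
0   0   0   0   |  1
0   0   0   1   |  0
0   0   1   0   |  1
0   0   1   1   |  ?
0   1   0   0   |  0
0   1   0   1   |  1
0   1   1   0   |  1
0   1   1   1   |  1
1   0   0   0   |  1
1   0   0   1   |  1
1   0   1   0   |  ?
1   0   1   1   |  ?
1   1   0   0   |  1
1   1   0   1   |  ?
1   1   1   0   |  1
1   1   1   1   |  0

1, 0, 1, 1

Row p1=0, p2=0, p3=1, p4=1: ((~(p4 ^ p2) <-> p1) -> (p3 ^ p1)) = 1, ~((~(p4 ^ p2) <-> p1) -> (p3 ^ p1)) = 0, so the formula = 1.
Row p1=1, p2=0, p3=1, p4=0: ((~(p4 ^ p2) <-> p1) -> (p3 ^ p1)) = 0, ~((~(p4 ^ p2) <-> p1) -> (p3 ^ p1)) = 1, so the formula = 0.
Row p1=1, p2=0, p3=1, p4=1: ((~(p4 ^ p2) <-> p1) -> (p3 ^ p1)) = 1, ~((~(p4 ^ p2) <-> p1) -> (p3 ^ p1)) = 0, so the formula = 1.
Row p1=1, p2=1, p3=0, p4=1: ((~(p4 ^ p2) <-> p1) -> (p3 ^ p1)) = 1, ~((~(p4 ^ p2) <-> p1) -> (p3 ^ p1)) = 0, so the formula = 1.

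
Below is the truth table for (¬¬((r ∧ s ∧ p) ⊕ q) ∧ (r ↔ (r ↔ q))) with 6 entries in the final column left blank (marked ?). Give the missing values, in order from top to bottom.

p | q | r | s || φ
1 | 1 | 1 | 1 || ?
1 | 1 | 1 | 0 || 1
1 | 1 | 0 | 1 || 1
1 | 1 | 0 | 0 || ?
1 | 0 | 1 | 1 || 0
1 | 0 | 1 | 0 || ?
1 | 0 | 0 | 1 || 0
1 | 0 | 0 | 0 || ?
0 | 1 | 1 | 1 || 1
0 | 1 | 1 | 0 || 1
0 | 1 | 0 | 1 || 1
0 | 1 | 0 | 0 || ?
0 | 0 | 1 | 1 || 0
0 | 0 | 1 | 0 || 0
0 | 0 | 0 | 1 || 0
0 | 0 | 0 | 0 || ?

0, 1, 0, 0, 1, 0

Row p=1, q=1, r=1, s=1: ¬¬((r ∧ s ∧ p) ⊕ q) = 0, (r ↔ (r ↔ q)) = 1, so the formula = 0.
Row p=1, q=1, r=0, s=0: ¬¬((r ∧ s ∧ p) ⊕ q) = 1, (r ↔ (r ↔ q)) = 1, so the formula = 1.
Row p=1, q=0, r=1, s=0: ¬¬((r ∧ s ∧ p) ⊕ q) = 0, (r ↔ (r ↔ q)) = 0, so the formula = 0.
Row p=1, q=0, r=0, s=0: ¬¬((r ∧ s ∧ p) ⊕ q) = 0, (r ↔ (r ↔ q)) = 0, so the formula = 0.
Row p=0, q=1, r=0, s=0: ¬¬((r ∧ s ∧ p) ⊕ q) = 1, (r ↔ (r ↔ q)) = 1, so the formula = 1.
Row p=0, q=0, r=0, s=0: ¬¬((r ∧ s ∧ p) ⊕ q) = 0, (r ↔ (r ↔ q)) = 0, so the formula = 0.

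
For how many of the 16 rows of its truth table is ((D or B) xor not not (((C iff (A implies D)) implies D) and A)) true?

8

A  B  C  D  |  φ
F  F  F  F  |  F
F  F  F  T  |  T
F  F  T  F  |  F
F  F  T  T  |  T
F  T  F  F  |  T
F  T  F  T  |  T
F  T  T  F  |  T
F  T  T  T  |  T
T  F  F  F  |  F
T  F  F  T  |  F
T  F  T  F  |  T
T  F  T  T  |  F
T  T  F  F  |  T
T  T  F  T  |  F
T  T  T  F  |  F
T  T  T  T  |  F
The formula is true on 8 of the 16 rows.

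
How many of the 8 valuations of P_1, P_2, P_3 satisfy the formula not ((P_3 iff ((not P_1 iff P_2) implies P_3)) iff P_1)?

P_1 | P_2 | P_3 || φ
 F  |  F  |  F  || F
 F  |  F  |  T  || T
 F  |  T  |  F  || T
 F  |  T  |  T  || T
 T  |  F  |  F  || F
 T  |  F  |  T  || F
 T  |  T  |  F  || T
 T  |  T  |  T  || F
The formula is true on 4 of the 8 rows.

4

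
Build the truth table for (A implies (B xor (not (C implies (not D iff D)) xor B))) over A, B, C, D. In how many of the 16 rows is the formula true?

12

A | B | C | D || not D | (not D iff D) | (C implies (not D iff D)) | φ
T | T | T | T ||   F   |       F       |             F             | T
T | T | T | F ||   T   |       F       |             F             | T
T | T | F | T ||   F   |       F       |             T             | F
T | T | F | F ||   T   |       F       |             T             | F
T | F | T | T ||   F   |       F       |             F             | T
T | F | T | F ||   T   |       F       |             F             | T
T | F | F | T ||   F   |       F       |             T             | F
T | F | F | F ||   T   |       F       |             T             | F
F | T | T | T ||   F   |       F       |             F             | T
F | T | T | F ||   T   |       F       |             F             | T
F | T | F | T ||   F   |       F       |             T             | T
F | T | F | F ||   T   |       F       |             T             | T
F | F | T | T ||   F   |       F       |             F             | T
F | F | T | F ||   T   |       F       |             F             | T
F | F | F | T ||   F   |       F       |             T             | T
F | F | F | F ||   T   |       F       |             T             | T
The formula is true on 12 of the 16 rows.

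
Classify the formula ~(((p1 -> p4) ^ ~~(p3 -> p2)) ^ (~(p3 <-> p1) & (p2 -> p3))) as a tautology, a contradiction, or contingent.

  p1     p2     p3     p4   |    φ  
 True   True   True   True  |   True
 True   True   True  False  |  False
 True   True  False   True  |   True
 True   True  False  False  |  False
 True  False   True   True  |  False
 True  False   True  False  |   True
 True  False  False   True  |  False
 True  False  False  False  |   True
False   True   True   True  |  False
False   True   True  False  |  False
False   True  False   True  |   True
False   True  False  False  |   True
False  False   True   True  |   True
False  False   True  False  |   True
False  False  False   True  |   True
False  False  False  False  |   True
10 of 16 rows are True, so the formula is contingent.

contingent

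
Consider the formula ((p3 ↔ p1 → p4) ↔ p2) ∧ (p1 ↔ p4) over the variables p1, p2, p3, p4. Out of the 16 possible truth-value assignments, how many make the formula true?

p1 | p2 | p3 | p4 || (p1 → p4) | (p3 ↔ (p1 → p4)) | ((p3 ↔ (p1 → p4)) ↔ p2) | (p1 ↔ p4) | φ
T  | T  | T  | T  ||     T     |        T         |            T            |     T     | T
T  | T  | T  | F  ||     F     |        F         |            F            |     F     | F
T  | T  | F  | T  ||     T     |        F         |            F            |     T     | F
T  | T  | F  | F  ||     F     |        T         |            T            |     F     | F
T  | F  | T  | T  ||     T     |        T         |            F            |     T     | F
T  | F  | T  | F  ||     F     |        F         |            T            |     F     | F
T  | F  | F  | T  ||     T     |        F         |            T            |     T     | T
T  | F  | F  | F  ||     F     |        T         |            F            |     F     | F
F  | T  | T  | T  ||     T     |        T         |            T            |     F     | F
F  | T  | T  | F  ||     T     |        T         |            T            |     T     | T
F  | T  | F  | T  ||     T     |        F         |            F            |     F     | F
F  | T  | F  | F  ||     T     |        F         |            F            |     T     | F
F  | F  | T  | T  ||     T     |        T         |            F            |     F     | F
F  | F  | T  | F  ||     T     |        T         |            F            |     T     | F
F  | F  | F  | T  ||     T     |        F         |            T            |     F     | F
F  | F  | F  | F  ||     T     |        F         |            T            |     T     | T
The formula is true on 4 of the 16 rows.

4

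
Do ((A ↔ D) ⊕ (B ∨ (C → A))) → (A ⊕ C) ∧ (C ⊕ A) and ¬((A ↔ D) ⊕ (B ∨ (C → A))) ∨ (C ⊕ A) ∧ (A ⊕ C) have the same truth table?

A | B | C | D || φ | ψ
1 | 1 | 1 | 1 || 1 | 1
1 | 1 | 1 | 0 || 0 | 0
1 | 1 | 0 | 1 || 1 | 1
1 | 1 | 0 | 0 || 1 | 1
1 | 0 | 1 | 1 || 1 | 1
1 | 0 | 1 | 0 || 0 | 0
1 | 0 | 0 | 1 || 1 | 1
1 | 0 | 0 | 0 || 1 | 1
0 | 1 | 1 | 1 || 1 | 1
0 | 1 | 1 | 0 || 1 | 1
0 | 1 | 0 | 1 || 0 | 0
0 | 1 | 0 | 0 || 1 | 1
0 | 0 | 1 | 1 || 1 | 1
0 | 0 | 1 | 0 || 1 | 1
0 | 0 | 0 | 1 || 0 | 0
0 | 0 | 0 | 0 || 1 | 1
The columns for φ and ψ agree on every row, so they are logically equivalent.

equivalent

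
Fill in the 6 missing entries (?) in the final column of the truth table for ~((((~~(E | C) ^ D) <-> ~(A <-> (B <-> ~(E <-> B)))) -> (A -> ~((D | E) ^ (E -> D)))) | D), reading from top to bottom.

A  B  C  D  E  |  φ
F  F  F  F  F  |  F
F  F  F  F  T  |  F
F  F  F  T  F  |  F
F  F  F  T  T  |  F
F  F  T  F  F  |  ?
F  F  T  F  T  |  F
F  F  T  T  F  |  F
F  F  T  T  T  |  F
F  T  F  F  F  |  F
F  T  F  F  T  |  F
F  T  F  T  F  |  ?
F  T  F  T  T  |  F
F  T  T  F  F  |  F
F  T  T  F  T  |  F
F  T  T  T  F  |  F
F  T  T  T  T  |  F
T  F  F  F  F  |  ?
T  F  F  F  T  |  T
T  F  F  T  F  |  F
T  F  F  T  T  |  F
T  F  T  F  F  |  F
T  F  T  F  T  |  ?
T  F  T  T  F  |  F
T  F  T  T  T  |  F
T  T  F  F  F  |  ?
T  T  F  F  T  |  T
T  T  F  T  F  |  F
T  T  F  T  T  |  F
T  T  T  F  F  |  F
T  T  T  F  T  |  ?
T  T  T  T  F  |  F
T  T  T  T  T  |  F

Row A=F, B=F, C=T, D=F, E=F: (((~~(E | C) ^ D) <-> ~(A <-> (B <-> ~(E <-> B)))) -> (A -> ~((D | E) ^ (E -> D)))) = T, ((((~~(E | C) ^ D) <-> ~(A <-> (B <-> ~(E <-> B)))) -> (A -> ~((D | E) ^ (E -> D)))) | D) = T, so the formula = F.
Row A=F, B=T, C=F, D=T, E=F: (((~~(E | C) ^ D) <-> ~(A <-> (B <-> ~(E <-> B)))) -> (A -> ~((D | E) ^ (E -> D)))) = T, ((((~~(E | C) ^ D) <-> ~(A <-> (B <-> ~(E <-> B)))) -> (A -> ~((D | E) ^ (E -> D)))) | D) = T, so the formula = F.
Row A=T, B=F, C=F, D=F, E=F: (((~~(E | C) ^ D) <-> ~(A <-> (B <-> ~(E <-> B)))) -> (A -> ~((D | E) ^ (E -> D)))) = F, ((((~~(E | C) ^ D) <-> ~(A <-> (B <-> ~(E <-> B)))) -> (A -> ~((D | E) ^ (E -> D)))) | D) = F, so the formula = T.
Row A=T, B=F, C=T, D=F, E=T: (((~~(E | C) ^ D) <-> ~(A <-> (B <-> ~(E <-> B)))) -> (A -> ~((D | E) ^ (E -> D)))) = F, ((((~~(E | C) ^ D) <-> ~(A <-> (B <-> ~(E <-> B)))) -> (A -> ~((D | E) ^ (E -> D)))) | D) = F, so the formula = T.
Row A=T, B=T, C=F, D=F, E=F: (((~~(E | C) ^ D) <-> ~(A <-> (B <-> ~(E <-> B)))) -> (A -> ~((D | E) ^ (E -> D)))) = F, ((((~~(E | C) ^ D) <-> ~(A <-> (B <-> ~(E <-> B)))) -> (A -> ~((D | E) ^ (E -> D)))) | D) = F, so the formula = T.
Row A=T, B=T, C=T, D=F, E=T: (((~~(E | C) ^ D) <-> ~(A <-> (B <-> ~(E <-> B)))) -> (A -> ~((D | E) ^ (E -> D)))) = F, ((((~~(E | C) ^ D) <-> ~(A <-> (B <-> ~(E <-> B)))) -> (A -> ~((D | E) ^ (E -> D)))) | D) = F, so the formula = T.

F, F, T, T, T, T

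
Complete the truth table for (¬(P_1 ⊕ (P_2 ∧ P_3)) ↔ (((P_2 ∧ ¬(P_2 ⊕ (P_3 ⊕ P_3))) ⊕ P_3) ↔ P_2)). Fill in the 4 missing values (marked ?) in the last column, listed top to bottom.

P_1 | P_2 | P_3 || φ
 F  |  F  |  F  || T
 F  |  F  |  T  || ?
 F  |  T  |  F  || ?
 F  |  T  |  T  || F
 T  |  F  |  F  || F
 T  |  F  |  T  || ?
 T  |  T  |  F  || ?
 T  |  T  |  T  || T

Row P_1=F, P_2=F, P_3=T: ¬(P_1 ⊕ (P_2 ∧ P_3)) = T, (((P_2 ∧ ¬(P_2 ⊕ (P_3 ⊕ P_3))) ⊕ P_3) ↔ P_2) = F, so the formula = F.
Row P_1=F, P_2=T, P_3=F: ¬(P_1 ⊕ (P_2 ∧ P_3)) = T, (((P_2 ∧ ¬(P_2 ⊕ (P_3 ⊕ P_3))) ⊕ P_3) ↔ P_2) = F, so the formula = F.
Row P_1=T, P_2=F, P_3=T: ¬(P_1 ⊕ (P_2 ∧ P_3)) = F, (((P_2 ∧ ¬(P_2 ⊕ (P_3 ⊕ P_3))) ⊕ P_3) ↔ P_2) = F, so the formula = T.
Row P_1=T, P_2=T, P_3=F: ¬(P_1 ⊕ (P_2 ∧ P_3)) = F, (((P_2 ∧ ¬(P_2 ⊕ (P_3 ⊕ P_3))) ⊕ P_3) ↔ P_2) = F, so the formula = T.

F, F, T, T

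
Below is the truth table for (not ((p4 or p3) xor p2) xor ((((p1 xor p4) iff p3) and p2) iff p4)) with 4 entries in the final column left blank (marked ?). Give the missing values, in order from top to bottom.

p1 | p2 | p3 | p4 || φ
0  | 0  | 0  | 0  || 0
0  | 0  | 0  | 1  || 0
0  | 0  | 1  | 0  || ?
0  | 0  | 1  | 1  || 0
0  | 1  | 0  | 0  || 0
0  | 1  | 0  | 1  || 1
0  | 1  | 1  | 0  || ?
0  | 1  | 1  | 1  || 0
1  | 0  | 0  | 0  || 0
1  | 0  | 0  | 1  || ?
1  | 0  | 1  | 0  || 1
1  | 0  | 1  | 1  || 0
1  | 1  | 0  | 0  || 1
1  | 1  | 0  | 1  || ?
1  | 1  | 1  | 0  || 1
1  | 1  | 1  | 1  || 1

Row p1=0, p2=0, p3=1, p4=0: not ((p4 or p3) xor p2) = 0, ((((p1 xor p4) iff p3) and p2) iff p4) = 1, so the formula = 1.
Row p1=0, p2=1, p3=1, p4=0: not ((p4 or p3) xor p2) = 1, ((((p1 xor p4) iff p3) and p2) iff p4) = 1, so the formula = 0.
Row p1=1, p2=0, p3=0, p4=1: not ((p4 or p3) xor p2) = 0, ((((p1 xor p4) iff p3) and p2) iff p4) = 0, so the formula = 0.
Row p1=1, p2=1, p3=0, p4=1: not ((p4 or p3) xor p2) = 1, ((((p1 xor p4) iff p3) and p2) iff p4) = 1, so the formula = 0.

1, 0, 0, 0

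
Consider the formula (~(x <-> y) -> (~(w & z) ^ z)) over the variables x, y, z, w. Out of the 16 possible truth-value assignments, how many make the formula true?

14

x  y  z  w  |  (x <-> y)  ~(x <-> y)  (w & z)  ~(w & z)  (~(w & z) ^ z)  (~(x <-> y) -> (~(w & z) ^ z))
T  T  T  T  |      T          F          T        F            T                       T               
T  T  T  F  |      T          F          F        T            F                       T               
T  T  F  T  |      T          F          F        T            T                       T               
T  T  F  F  |      T          F          F        T            T                       T               
T  F  T  T  |      F          T          T        F            T                       T               
T  F  T  F  |      F          T          F        T            F                       F               
T  F  F  T  |      F          T          F        T            T                       T               
T  F  F  F  |      F          T          F        T            T                       T               
F  T  T  T  |      F          T          T        F            T                       T               
F  T  T  F  |      F          T          F        T            F                       F               
F  T  F  T  |      F          T          F        T            T                       T               
F  T  F  F  |      F          T          F        T            T                       T               
F  F  T  T  |      T          F          T        F            T                       T               
F  F  T  F  |      T          F          F        T            F                       T               
F  F  F  T  |      T          F          F        T            T                       T               
F  F  F  F  |      T          F          F        T            T                       T               
The formula is true on 14 of the 16 rows.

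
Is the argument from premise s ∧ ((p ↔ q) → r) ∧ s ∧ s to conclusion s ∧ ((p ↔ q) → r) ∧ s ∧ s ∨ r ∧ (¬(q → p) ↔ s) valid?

yes

p | q | r | s | φ | ψ
- | - | - | - | - | -
T | T | T | T | T | T
T | T | T | F | F | T
T | T | F | T | F | F
T | T | F | F | F | F
T | F | T | T | T | T
T | F | T | F | F | T
T | F | F | T | T | T
T | F | F | F | F | F
F | T | T | T | T | T
F | T | T | F | F | F
F | T | F | T | T | T
F | T | F | F | F | F
F | F | T | T | T | T
F | F | T | F | F | T
F | F | F | T | F | F
F | F | F | F | F | F
In every row where φ is true, ψ is also true, so φ ⊨ ψ.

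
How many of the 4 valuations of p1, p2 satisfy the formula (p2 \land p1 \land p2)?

p1  p2  |  (p2 \land p1 \land p2)
T   T   |            T           
T   F   |            F           
F   T   |            F           
F   F   |            F           
The formula is true on 1 of the 4 rows.

1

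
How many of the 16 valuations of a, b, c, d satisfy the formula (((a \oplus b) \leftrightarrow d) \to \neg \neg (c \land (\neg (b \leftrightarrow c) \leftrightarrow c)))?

10

a | b | c | d || φ
T | T | T | T || T
T | T | T | F || F
T | T | F | T || T
T | T | F | F || F
T | F | T | T || T
T | F | T | F || T
T | F | F | T || F
T | F | F | F || T
F | T | T | T || F
F | T | T | F || T
F | T | F | T || F
F | T | F | F || T
F | F | T | T || T
F | F | T | F || T
F | F | F | T || T
F | F | F | F || F
The formula is true on 10 of the 16 rows.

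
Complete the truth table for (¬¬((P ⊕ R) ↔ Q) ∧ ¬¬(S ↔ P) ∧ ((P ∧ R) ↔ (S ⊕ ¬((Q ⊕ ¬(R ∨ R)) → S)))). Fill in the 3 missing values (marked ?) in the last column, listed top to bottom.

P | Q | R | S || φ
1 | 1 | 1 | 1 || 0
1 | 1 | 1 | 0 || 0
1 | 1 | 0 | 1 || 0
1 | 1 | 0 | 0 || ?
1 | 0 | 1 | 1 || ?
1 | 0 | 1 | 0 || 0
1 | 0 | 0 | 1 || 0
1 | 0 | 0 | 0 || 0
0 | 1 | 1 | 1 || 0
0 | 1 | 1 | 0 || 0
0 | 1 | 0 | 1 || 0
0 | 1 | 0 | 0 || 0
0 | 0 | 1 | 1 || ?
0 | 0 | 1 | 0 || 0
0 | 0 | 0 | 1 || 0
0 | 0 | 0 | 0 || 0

0, 1, 0

Row P=1, Q=1, R=0, S=0: ¬¬((P ⊕ R) ↔ Q) = 1, ¬¬(S ↔ P) = 0, ((P ∧ R) ↔ (S ⊕ ¬((Q ⊕ ¬(R ∨ R)) → S))) = 1, so the formula = 0.
Row P=1, Q=0, R=1, S=1: ¬¬((P ⊕ R) ↔ Q) = 1, ¬¬(S ↔ P) = 1, ((P ∧ R) ↔ (S ⊕ ¬((Q ⊕ ¬(R ∨ R)) → S))) = 1, so the formula = 1.
Row P=0, Q=0, R=1, S=1: ¬¬((P ⊕ R) ↔ Q) = 0, ¬¬(S ↔ P) = 0, ((P ∧ R) ↔ (S ⊕ ¬((Q ⊕ ¬(R ∨ R)) → S))) = 0, so the formula = 0.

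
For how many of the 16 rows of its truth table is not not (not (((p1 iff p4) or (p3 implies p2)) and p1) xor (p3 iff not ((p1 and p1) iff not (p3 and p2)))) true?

p1  p2  p3  p4  |  φ
0   0   0   0   |  1
0   0   0   1   |  1
0   0   1   0   |  0
0   0   1   1   |  0
0   1   0   0   |  1
0   1   0   1   |  1
0   1   1   0   |  1
0   1   1   1   |  1
1   0   0   0   |  1
1   0   0   1   |  1
1   0   1   0   |  1
1   0   1   1   |  0
1   1   0   0   |  1
1   1   0   1   |  1
1   1   1   0   |  1
1   1   1   1   |  1
The formula is true on 13 of the 16 rows.

13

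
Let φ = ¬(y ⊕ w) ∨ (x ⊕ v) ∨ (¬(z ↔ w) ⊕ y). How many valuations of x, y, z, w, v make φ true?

x | y | z | w | v || φ
F | F | F | F | F || T
F | F | F | F | T || T
F | F | F | T | F || T
F | F | F | T | T || T
F | F | T | F | F || T
F | F | T | F | T || T
F | F | T | T | F || F
F | F | T | T | T || T
F | T | F | F | F || T
F | T | F | F | T || T
F | T | F | T | F || T
F | T | F | T | T || T
F | T | T | F | F || F
F | T | T | F | T || T
F | T | T | T | F || T
F | T | T | T | T || T
T | F | F | F | F || T
T | F | F | F | T || T
T | F | F | T | F || T
T | F | F | T | T || T
T | F | T | F | F || T
T | F | T | F | T || T
T | F | T | T | F || T
T | F | T | T | T || F
T | T | F | F | F || T
T | T | F | F | T || T
T | T | F | T | F || T
T | T | F | T | T || T
T | T | T | F | F || T
T | T | T | F | T || F
T | T | T | T | F || T
T | T | T | T | T || T
The formula is true on 28 of the 32 rows.

28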